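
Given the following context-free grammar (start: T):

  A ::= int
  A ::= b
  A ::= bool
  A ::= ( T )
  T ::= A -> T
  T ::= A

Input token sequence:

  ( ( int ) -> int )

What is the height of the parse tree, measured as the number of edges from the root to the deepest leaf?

6

[T [A ( [T [A ( [T [A int]] )] -> [T [A int]]] )]]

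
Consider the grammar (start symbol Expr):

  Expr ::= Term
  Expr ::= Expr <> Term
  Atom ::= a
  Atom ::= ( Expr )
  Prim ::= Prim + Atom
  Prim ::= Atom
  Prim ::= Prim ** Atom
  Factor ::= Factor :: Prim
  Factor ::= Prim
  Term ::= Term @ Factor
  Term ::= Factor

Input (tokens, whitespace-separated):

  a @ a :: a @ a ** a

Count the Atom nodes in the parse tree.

[Expr [Term [Term [Term [Factor [Prim [Atom a]]]] @ [Factor [Factor [Prim [Atom a]]] :: [Prim [Atom a]]]] @ [Factor [Prim [Prim [Atom a]] ** [Atom a]]]]]

5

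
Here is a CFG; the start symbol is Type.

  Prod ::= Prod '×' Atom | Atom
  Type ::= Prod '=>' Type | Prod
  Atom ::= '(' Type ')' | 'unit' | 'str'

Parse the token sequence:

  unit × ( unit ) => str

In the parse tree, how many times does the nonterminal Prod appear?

[Type [Prod [Prod [Atom unit]] × [Atom ( [Type [Prod [Atom unit]]] )]] => [Type [Prod [Atom str]]]]

4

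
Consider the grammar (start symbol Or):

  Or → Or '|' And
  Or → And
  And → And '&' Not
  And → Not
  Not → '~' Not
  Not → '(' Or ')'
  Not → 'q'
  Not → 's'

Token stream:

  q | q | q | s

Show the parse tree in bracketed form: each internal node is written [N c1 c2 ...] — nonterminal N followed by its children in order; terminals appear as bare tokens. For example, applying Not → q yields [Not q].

[Or [Or [Or [Or [And [Not q]]] | [And [Not q]]] | [And [Not q]]] | [And [Not s]]]

Or
Or | And
Or | And | And
Or | And | And | And
And | And | And | And
Not | And | And | And
q | And | And | And
q | Not | And | And
q | q | And | And
q | q | Not | And
q | q | q | And
q | q | q | Not
q | q | q | s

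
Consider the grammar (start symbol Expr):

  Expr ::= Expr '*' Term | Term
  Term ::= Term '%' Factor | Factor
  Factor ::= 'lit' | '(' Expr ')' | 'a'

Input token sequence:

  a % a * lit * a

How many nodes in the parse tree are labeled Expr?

[Expr [Expr [Expr [Term [Term [Factor a]] % [Factor a]]] * [Term [Factor lit]]] * [Term [Factor a]]]

3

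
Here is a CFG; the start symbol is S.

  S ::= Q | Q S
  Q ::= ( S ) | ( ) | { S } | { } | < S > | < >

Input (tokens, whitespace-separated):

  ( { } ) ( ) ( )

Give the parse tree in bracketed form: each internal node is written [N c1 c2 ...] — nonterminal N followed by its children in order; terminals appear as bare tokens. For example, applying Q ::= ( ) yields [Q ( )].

S
Q S
( S ) S
( Q ) S
( { } ) S
( { } ) Q S
( { } ) ( ) S
( { } ) ( ) Q
( { } ) ( ) ( )

[S [Q ( [S [Q { }]] )] [S [Q ( )] [S [Q ( )]]]]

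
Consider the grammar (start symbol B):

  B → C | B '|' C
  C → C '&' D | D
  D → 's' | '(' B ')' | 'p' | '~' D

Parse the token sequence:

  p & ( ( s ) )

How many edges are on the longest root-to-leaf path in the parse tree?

9

[B [C [C [D p]] & [D ( [B [C [D ( [B [C [D s]]] )]]] )]]]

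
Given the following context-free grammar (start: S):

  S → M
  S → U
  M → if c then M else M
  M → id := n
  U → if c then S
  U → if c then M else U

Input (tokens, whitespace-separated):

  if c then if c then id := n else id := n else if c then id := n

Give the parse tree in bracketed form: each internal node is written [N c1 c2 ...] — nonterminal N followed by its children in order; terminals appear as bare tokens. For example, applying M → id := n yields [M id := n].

[S [U if c then [M if c then [M id := n] else [M id := n]] else [U if c then [S [M id := n]]]]]

S
U
if c then M else U
if c then if c then M else M else U
if c then if c then id := n else M else U
if c then if c then id := n else id := n else U
if c then if c then id := n else id := n else if c then S
if c then if c then id := n else id := n else if c then M
if c then if c then id := n else id := n else if c then id := n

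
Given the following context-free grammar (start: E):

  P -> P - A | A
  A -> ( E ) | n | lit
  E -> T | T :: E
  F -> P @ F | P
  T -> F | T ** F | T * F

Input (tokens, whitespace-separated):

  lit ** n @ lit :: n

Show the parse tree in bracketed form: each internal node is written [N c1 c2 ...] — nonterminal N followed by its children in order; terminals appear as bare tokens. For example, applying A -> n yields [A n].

[E [T [T [F [P [A lit]]]] ** [F [P [A n]] @ [F [P [A lit]]]]] :: [E [T [F [P [A n]]]]]]

E
T :: E
T ** F :: E
F ** F :: E
P ** F :: E
A ** F :: E
lit ** F :: E
lit ** P @ F :: E
lit ** A @ F :: E
lit ** n @ F :: E
lit ** n @ P :: E
lit ** n @ A :: E
lit ** n @ lit :: E
lit ** n @ lit :: T
lit ** n @ lit :: F
lit ** n @ lit :: P
lit ** n @ lit :: A
lit ** n @ lit :: n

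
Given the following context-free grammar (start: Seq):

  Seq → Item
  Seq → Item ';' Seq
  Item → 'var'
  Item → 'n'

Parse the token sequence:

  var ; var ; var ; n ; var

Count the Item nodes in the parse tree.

[Seq [Item var] ; [Seq [Item var] ; [Seq [Item var] ; [Seq [Item n] ; [Seq [Item var]]]]]]

5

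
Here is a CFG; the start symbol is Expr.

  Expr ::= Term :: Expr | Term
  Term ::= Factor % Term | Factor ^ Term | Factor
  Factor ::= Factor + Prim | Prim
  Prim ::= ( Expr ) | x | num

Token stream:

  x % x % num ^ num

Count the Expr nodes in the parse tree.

[Expr [Term [Factor [Prim x]] % [Term [Factor [Prim x]] % [Term [Factor [Prim num]] ^ [Term [Factor [Prim num]]]]]]]

1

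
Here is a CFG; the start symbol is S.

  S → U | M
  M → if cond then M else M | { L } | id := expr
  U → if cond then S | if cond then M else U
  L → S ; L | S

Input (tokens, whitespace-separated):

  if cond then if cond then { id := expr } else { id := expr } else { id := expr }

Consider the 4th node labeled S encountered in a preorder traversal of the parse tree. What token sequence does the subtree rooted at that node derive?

[S [M if cond then [M if cond then [M { [L [S [M id := expr]]] }] else [M { [L [S [M id := expr]]] }]] else [M { [L [S [M id := expr]]] }]]]

id := expr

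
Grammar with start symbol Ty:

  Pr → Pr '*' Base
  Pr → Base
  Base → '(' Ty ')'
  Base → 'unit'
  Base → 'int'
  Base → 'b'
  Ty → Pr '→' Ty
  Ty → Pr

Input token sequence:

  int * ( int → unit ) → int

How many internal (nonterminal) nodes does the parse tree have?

14

[Ty [Pr [Pr [Base int]] * [Base ( [Ty [Pr [Base int]] → [Ty [Pr [Base unit]]]] )]] → [Ty [Pr [Base int]]]]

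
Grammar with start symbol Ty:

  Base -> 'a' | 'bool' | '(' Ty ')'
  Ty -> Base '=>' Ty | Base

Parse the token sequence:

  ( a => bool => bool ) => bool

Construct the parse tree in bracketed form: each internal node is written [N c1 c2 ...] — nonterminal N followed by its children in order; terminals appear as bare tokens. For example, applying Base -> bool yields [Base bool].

Ty
Base => Ty
( Ty ) => Ty
( Base => Ty ) => Ty
( a => Ty ) => Ty
( a => Base => Ty ) => Ty
( a => bool => Ty ) => Ty
( a => bool => Base ) => Ty
( a => bool => bool ) => Ty
( a => bool => bool ) => Base
( a => bool => bool ) => bool

[Ty [Base ( [Ty [Base a] => [Ty [Base bool] => [Ty [Base bool]]]] )] => [Ty [Base bool]]]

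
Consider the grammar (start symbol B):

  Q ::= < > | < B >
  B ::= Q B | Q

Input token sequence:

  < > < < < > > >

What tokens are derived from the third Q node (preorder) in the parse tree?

< < > >

[B [Q < >] [B [Q < [B [Q < [B [Q < >]] >]] >]]]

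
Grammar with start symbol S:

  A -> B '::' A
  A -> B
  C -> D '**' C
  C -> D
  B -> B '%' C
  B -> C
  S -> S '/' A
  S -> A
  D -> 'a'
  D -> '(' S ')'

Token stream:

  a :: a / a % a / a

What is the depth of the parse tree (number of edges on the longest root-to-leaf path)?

8

[S [S [S [A [B [C [D a]]] :: [A [B [C [D a]]]]]] / [A [B [B [C [D a]]] % [C [D a]]]]] / [A [B [C [D a]]]]]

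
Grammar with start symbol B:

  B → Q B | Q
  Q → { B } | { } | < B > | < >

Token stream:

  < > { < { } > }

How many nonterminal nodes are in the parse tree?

8

[B [Q < >] [B [Q { [B [Q < [B [Q { }]] >]] }]]]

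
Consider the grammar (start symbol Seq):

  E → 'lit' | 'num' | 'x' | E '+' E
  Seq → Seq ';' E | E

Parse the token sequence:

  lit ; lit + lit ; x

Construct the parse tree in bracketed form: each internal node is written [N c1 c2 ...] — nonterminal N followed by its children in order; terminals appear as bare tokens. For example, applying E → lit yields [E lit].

Seq
Seq ; E
Seq ; E ; E
E ; E ; E
lit ; E ; E
lit ; E + E ; E
lit ; lit + E ; E
lit ; lit + lit ; E
lit ; lit + lit ; x

[Seq [Seq [Seq [E lit]] ; [E [E lit] + [E lit]]] ; [E x]]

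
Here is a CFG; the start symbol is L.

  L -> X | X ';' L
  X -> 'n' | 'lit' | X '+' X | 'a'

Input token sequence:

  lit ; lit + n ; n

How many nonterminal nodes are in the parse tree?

8

[L [X lit] ; [L [X [X lit] + [X n]] ; [L [X n]]]]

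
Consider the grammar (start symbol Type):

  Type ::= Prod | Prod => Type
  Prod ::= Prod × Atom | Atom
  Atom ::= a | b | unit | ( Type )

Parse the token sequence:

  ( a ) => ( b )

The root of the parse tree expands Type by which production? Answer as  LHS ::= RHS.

Type ::= Prod => Type

[Type [Prod [Atom ( [Type [Prod [Atom a]]] )]] => [Type [Prod [Atom ( [Type [Prod [Atom b]]] )]]]]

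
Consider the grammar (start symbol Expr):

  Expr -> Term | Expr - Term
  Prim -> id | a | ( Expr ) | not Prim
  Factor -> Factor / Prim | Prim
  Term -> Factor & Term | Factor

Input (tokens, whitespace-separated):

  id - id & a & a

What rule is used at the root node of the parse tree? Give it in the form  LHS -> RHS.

[Expr [Expr [Term [Factor [Prim id]]]] - [Term [Factor [Prim id]] & [Term [Factor [Prim a]] & [Term [Factor [Prim a]]]]]]

Expr -> Expr - Term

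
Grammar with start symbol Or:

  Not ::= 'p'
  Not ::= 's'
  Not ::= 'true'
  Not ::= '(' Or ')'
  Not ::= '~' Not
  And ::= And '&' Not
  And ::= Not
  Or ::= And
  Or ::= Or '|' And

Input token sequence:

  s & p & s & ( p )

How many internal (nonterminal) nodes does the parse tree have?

12

[Or [And [And [And [And [Not s]] & [Not p]] & [Not s]] & [Not ( [Or [And [Not p]]] )]]]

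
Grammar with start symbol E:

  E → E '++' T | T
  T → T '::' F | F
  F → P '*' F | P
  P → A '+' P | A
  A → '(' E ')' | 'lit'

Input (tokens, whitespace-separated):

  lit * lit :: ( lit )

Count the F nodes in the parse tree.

[E [T [T [F [P [A lit]] * [F [P [A lit]]]]] :: [F [P [A ( [E [T [F [P [A lit]]]]] )]]]]]

4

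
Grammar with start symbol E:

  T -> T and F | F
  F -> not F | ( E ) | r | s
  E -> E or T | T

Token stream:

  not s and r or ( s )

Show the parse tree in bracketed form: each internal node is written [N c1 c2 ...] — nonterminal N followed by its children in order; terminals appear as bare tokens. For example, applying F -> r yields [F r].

E
E or T
T or T
T and F or T
F and F or T
not F and F or T
not s and F or T
not s and r or T
not s and r or F
not s and r or ( E )
not s and r or ( T )
not s and r or ( F )
not s and r or ( s )

[E [E [T [T [F not [F s]]] and [F r]]] or [T [F ( [E [T [F s]]] )]]]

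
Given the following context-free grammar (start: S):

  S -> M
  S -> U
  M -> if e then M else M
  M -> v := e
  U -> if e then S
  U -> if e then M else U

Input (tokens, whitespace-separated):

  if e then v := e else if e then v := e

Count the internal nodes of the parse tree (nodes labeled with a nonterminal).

[S [U if e then [M v := e] else [U if e then [S [M v := e]]]]]

6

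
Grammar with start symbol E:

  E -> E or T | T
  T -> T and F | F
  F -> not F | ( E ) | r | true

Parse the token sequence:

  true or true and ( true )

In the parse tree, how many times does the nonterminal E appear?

[E [E [T [F true]]] or [T [T [F true]] and [F ( [E [T [F true]]] )]]]

3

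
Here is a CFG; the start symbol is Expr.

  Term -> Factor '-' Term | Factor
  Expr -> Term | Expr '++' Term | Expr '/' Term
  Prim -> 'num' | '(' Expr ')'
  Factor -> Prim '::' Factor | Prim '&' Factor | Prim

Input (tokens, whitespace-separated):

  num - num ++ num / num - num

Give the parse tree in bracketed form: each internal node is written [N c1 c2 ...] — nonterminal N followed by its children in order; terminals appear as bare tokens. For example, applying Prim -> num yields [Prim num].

[Expr [Expr [Expr [Term [Factor [Prim num]] - [Term [Factor [Prim num]]]]] ++ [Term [Factor [Prim num]]]] / [Term [Factor [Prim num]] - [Term [Factor [Prim num]]]]]

Expr
Expr / Term
Expr ++ Term / Term
Term ++ Term / Term
Factor - Term ++ Term / Term
Prim - Term ++ Term / Term
num - Term ++ Term / Term
num - Factor ++ Term / Term
num - Prim ++ Term / Term
num - num ++ Term / Term
num - num ++ Factor / Term
num - num ++ Prim / Term
num - num ++ num / Term
num - num ++ num / Factor - Term
num - num ++ num / Prim - Term
num - num ++ num / num - Term
num - num ++ num / num - Factor
num - num ++ num / num - Prim
num - num ++ num / num - num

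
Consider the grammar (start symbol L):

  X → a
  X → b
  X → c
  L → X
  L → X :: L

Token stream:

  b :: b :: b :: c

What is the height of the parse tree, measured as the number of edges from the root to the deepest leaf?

5

[L [X b] :: [L [X b] :: [L [X b] :: [L [X c]]]]]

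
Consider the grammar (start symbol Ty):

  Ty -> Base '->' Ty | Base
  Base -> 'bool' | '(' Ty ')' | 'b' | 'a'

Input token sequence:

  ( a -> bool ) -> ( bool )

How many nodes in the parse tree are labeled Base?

[Ty [Base ( [Ty [Base a] -> [Ty [Base bool]]] )] -> [Ty [Base ( [Ty [Base bool]] )]]]

5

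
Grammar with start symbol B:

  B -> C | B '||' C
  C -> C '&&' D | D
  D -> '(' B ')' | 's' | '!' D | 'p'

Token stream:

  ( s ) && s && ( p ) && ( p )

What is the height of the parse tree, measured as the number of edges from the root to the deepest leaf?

9

[B [C [C [C [C [D ( [B [C [D s]]] )]] && [D s]] && [D ( [B [C [D p]]] )]] && [D ( [B [C [D p]]] )]]]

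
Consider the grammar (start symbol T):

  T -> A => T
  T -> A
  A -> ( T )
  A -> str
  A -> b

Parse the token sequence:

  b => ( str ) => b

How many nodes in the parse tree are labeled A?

4

[T [A b] => [T [A ( [T [A str]] )] => [T [A b]]]]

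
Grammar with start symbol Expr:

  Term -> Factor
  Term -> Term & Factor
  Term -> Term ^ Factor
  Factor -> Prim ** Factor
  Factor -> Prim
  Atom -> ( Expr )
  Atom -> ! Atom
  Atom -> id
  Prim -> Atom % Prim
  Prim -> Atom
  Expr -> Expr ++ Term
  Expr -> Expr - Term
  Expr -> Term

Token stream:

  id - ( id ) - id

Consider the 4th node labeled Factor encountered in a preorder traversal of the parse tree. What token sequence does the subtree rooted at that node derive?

[Expr [Expr [Expr [Term [Factor [Prim [Atom id]]]]] - [Term [Factor [Prim [Atom ( [Expr [Term [Factor [Prim [Atom id]]]]] )]]]]] - [Term [Factor [Prim [Atom id]]]]]

id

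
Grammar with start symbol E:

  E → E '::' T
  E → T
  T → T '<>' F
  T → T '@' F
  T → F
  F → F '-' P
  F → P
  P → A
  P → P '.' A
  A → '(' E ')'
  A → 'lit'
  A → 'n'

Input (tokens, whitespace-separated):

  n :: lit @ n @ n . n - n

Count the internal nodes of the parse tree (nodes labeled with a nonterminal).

23

[E [E [T [F [P [A n]]]]] :: [T [T [T [F [P [A lit]]]] @ [F [P [A n]]]] @ [F [F [P [P [A n]] . [A n]]] - [P [A n]]]]]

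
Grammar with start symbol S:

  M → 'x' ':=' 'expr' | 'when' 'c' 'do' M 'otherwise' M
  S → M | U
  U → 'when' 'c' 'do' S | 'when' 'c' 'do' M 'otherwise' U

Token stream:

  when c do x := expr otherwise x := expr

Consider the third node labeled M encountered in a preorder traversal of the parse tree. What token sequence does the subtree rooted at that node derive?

[S [M when c do [M x := expr] otherwise [M x := expr]]]

x := expr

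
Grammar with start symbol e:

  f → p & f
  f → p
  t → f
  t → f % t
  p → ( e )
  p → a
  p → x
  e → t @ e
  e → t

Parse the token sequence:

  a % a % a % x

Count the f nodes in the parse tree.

4

[e [t [f [p a]] % [t [f [p a]] % [t [f [p a]] % [t [f [p x]]]]]]]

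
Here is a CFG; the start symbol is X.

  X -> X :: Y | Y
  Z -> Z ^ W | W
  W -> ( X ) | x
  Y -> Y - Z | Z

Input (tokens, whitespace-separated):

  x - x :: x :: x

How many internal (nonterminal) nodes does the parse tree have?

[X [X [X [Y [Y [Z [W x]]] - [Z [W x]]]] :: [Y [Z [W x]]]] :: [Y [Z [W x]]]]

15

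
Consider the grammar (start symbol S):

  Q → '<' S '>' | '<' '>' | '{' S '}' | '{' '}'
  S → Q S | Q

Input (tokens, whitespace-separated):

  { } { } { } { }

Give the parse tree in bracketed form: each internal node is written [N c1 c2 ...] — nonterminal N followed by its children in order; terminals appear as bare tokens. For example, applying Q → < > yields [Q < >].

[S [Q { }] [S [Q { }] [S [Q { }] [S [Q { }]]]]]

S
Q S
{ } S
{ } Q S
{ } { } S
{ } { } Q S
{ } { } { } S
{ } { } { } Q
{ } { } { } { }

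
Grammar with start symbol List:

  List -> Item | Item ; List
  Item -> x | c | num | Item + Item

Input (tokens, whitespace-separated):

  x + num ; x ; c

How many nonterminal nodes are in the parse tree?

8

[List [Item [Item x] + [Item num]] ; [List [Item x] ; [List [Item c]]]]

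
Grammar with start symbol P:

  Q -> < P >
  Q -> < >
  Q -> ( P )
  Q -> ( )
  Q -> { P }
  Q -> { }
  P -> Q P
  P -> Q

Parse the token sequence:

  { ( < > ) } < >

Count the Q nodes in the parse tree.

[P [Q { [P [Q ( [P [Q < >]] )]] }] [P [Q < >]]]

4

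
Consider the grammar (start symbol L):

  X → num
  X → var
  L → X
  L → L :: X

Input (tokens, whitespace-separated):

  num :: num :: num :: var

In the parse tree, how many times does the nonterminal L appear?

4

[L [L [L [L [X num]] :: [X num]] :: [X num]] :: [X var]]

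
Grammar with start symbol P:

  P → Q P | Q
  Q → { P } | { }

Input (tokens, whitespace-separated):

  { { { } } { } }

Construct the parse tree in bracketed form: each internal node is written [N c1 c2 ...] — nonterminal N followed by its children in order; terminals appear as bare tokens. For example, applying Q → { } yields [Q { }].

P
Q
{ P }
{ Q P }
{ { P } P }
{ { Q } P }
{ { { } } P }
{ { { } } Q }
{ { { } } { } }

[P [Q { [P [Q { [P [Q { }]] }] [P [Q { }]]] }]]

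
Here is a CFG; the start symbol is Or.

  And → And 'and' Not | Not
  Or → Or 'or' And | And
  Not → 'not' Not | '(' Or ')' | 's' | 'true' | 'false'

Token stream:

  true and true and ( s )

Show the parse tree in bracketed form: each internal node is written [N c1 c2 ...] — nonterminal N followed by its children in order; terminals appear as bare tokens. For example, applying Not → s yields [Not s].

[Or [And [And [And [Not true]] and [Not true]] and [Not ( [Or [And [Not s]]] )]]]

Or
And
And and Not
And and Not and Not
Not and Not and Not
true and Not and Not
true and true and Not
true and true and ( Or )
true and true and ( And )
true and true and ( Not )
true and true and ( s )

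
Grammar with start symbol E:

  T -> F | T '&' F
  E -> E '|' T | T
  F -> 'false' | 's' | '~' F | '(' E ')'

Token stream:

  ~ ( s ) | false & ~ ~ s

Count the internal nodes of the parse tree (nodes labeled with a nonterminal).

14

[E [E [T [F ~ [F ( [E [T [F s]]] )]]]] | [T [T [F false]] & [F ~ [F ~ [F s]]]]]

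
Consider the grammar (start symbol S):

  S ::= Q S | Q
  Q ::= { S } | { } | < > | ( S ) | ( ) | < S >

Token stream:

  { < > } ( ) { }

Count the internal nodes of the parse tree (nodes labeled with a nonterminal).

[S [Q { [S [Q < >]] }] [S [Q ( )] [S [Q { }]]]]

8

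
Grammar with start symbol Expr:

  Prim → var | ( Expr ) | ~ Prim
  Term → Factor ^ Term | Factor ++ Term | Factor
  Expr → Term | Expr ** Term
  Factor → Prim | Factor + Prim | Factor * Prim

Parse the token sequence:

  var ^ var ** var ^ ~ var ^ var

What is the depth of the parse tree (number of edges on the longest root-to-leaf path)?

6

[Expr [Expr [Term [Factor [Prim var]] ^ [Term [Factor [Prim var]]]]] ** [Term [Factor [Prim var]] ^ [Term [Factor [Prim ~ [Prim var]]] ^ [Term [Factor [Prim var]]]]]]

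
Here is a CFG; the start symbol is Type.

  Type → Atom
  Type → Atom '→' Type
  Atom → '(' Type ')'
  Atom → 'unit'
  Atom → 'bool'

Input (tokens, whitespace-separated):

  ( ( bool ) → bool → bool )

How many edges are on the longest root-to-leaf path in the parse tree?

6

[Type [Atom ( [Type [Atom ( [Type [Atom bool]] )] → [Type [Atom bool] → [Type [Atom bool]]]] )]]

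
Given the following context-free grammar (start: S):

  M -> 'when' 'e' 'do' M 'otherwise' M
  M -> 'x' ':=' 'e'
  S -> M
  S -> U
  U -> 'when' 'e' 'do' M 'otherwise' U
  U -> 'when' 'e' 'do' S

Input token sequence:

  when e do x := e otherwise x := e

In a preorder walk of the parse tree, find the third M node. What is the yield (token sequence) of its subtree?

x := e

[S [M when e do [M x := e] otherwise [M x := e]]]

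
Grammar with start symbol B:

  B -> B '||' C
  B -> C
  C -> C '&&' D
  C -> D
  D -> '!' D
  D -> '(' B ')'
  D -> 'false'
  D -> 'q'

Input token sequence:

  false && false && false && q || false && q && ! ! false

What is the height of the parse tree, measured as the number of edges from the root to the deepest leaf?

[B [B [C [C [C [C [D false]] && [D false]] && [D false]] && [D q]]] || [C [C [C [D false]] && [D q]] && [D ! [D ! [D false]]]]]

7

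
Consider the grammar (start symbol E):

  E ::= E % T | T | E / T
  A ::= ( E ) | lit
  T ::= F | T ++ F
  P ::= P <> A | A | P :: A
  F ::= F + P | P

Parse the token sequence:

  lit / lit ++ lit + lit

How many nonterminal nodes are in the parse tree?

[E [E [T [F [P [A lit]]]]] / [T [T [F [P [A lit]]]] ++ [F [F [P [A lit]]] + [P [A lit]]]]]

17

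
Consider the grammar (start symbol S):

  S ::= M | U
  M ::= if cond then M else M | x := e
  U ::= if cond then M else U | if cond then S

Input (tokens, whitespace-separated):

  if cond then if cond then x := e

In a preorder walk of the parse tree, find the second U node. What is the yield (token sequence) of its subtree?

[S [U if cond then [S [U if cond then [S [M x := e]]]]]]

if cond then x := e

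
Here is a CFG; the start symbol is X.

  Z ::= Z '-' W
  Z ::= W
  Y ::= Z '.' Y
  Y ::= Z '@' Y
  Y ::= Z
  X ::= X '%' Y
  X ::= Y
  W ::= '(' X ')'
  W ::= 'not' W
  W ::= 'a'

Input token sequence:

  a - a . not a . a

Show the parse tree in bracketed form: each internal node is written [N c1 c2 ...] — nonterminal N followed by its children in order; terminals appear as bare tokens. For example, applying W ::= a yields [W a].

[X [Y [Z [Z [W a]] - [W a]] . [Y [Z [W not [W a]]] . [Y [Z [W a]]]]]]

X
Y
Z . Y
Z - W . Y
W - W . Y
a - W . Y
a - a . Y
a - a . Z . Y
a - a . W . Y
a - a . not W . Y
a - a . not a . Y
a - a . not a . Z
a - a . not a . W
a - a . not a . a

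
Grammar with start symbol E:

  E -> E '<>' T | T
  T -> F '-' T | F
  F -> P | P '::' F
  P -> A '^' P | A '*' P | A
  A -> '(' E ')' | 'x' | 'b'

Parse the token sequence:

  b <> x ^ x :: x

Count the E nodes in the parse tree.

[E [E [T [F [P [A b]]]]] <> [T [F [P [A x] ^ [P [A x]]] :: [F [P [A x]]]]]]

2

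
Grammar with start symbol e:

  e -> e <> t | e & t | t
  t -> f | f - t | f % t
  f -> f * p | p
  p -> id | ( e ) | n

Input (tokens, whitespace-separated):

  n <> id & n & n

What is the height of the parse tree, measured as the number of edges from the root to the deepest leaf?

7

[e [e [e [e [t [f [p n]]]] <> [t [f [p id]]]] & [t [f [p n]]]] & [t [f [p n]]]]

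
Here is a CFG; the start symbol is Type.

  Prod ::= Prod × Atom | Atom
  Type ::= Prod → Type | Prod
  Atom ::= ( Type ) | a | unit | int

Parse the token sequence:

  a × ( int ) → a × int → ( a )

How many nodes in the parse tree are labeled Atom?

[Type [Prod [Prod [Atom a]] × [Atom ( [Type [Prod [Atom int]]] )]] → [Type [Prod [Prod [Atom a]] × [Atom int]] → [Type [Prod [Atom ( [Type [Prod [Atom a]]] )]]]]]

7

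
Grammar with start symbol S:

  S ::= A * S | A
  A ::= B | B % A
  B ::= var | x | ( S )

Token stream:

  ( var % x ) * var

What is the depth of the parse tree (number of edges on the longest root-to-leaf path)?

7

[S [A [B ( [S [A [B var] % [A [B x]]]] )]] * [S [A [B var]]]]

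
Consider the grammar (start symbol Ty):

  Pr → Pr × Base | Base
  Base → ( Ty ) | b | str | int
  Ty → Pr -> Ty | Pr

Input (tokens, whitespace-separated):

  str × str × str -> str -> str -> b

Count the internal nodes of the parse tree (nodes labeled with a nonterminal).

[Ty [Pr [Pr [Pr [Base str]] × [Base str]] × [Base str]] -> [Ty [Pr [Base str]] -> [Ty [Pr [Base str]] -> [Ty [Pr [Base b]]]]]]

16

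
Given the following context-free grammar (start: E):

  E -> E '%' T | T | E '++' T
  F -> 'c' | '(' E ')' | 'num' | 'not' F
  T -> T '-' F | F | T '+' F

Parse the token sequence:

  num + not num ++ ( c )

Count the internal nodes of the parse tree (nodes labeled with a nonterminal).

12

[E [E [T [T [F num]] + [F not [F num]]]] ++ [T [F ( [E [T [F c]]] )]]]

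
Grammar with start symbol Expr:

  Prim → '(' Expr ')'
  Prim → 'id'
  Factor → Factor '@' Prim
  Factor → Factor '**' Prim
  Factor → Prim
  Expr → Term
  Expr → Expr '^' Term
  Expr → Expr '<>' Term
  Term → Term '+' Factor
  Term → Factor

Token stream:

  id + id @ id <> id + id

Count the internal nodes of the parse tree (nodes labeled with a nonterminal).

16

[Expr [Expr [Term [Term [Factor [Prim id]]] + [Factor [Factor [Prim id]] @ [Prim id]]]] <> [Term [Term [Factor [Prim id]]] + [Factor [Prim id]]]]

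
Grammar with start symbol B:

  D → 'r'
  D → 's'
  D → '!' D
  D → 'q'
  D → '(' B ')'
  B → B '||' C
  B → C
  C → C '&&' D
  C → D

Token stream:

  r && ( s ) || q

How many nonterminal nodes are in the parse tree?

11

[B [B [C [C [D r]] && [D ( [B [C [D s]]] )]]] || [C [D q]]]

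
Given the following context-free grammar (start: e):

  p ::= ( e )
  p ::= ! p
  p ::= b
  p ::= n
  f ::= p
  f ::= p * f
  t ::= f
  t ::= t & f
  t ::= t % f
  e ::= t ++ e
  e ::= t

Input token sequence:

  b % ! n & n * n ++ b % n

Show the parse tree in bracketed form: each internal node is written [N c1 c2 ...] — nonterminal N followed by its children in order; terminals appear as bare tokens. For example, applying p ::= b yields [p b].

[e [t [t [t [f [p b]]] % [f [p ! [p n]]]] & [f [p n] * [f [p n]]]] ++ [e [t [t [f [p b]]] % [f [p n]]]]]

e
t ++ e
t & f ++ e
t % f & f ++ e
f % f & f ++ e
p % f & f ++ e
b % f & f ++ e
b % p & f ++ e
b % ! p & f ++ e
b % ! n & f ++ e
b % ! n & p * f ++ e
b % ! n & n * f ++ e
b % ! n & n * p ++ e
b % ! n & n * n ++ e
b % ! n & n * n ++ t
b % ! n & n * n ++ t % f
b % ! n & n * n ++ f % f
b % ! n & n * n ++ p % f
b % ! n & n * n ++ b % f
b % ! n & n * n ++ b % p
b % ! n & n * n ++ b % n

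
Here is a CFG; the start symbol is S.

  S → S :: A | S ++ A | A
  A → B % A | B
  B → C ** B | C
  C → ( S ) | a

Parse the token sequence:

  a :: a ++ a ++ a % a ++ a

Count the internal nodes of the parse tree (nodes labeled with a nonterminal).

23

[S [S [S [S [S [A [B [C a]]]] :: [A [B [C a]]]] ++ [A [B [C a]]]] ++ [A [B [C a]] % [A [B [C a]]]]] ++ [A [B [C a]]]]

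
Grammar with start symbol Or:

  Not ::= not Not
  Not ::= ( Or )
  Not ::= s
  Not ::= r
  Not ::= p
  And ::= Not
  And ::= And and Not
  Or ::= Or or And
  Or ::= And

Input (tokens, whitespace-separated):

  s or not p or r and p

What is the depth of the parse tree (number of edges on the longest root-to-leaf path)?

5

[Or [Or [Or [And [Not s]]] or [And [Not not [Not p]]]] or [And [And [Not r]] and [Not p]]]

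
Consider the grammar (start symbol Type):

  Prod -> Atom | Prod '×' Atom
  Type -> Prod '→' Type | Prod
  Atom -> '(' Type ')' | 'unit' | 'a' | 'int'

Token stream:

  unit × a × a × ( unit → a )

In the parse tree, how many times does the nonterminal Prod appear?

[Type [Prod [Prod [Prod [Prod [Atom unit]] × [Atom a]] × [Atom a]] × [Atom ( [Type [Prod [Atom unit]] → [Type [Prod [Atom a]]]] )]]]

6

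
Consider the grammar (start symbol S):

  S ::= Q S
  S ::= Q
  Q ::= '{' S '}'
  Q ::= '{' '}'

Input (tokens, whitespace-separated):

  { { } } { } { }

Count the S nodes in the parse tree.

[S [Q { [S [Q { }]] }] [S [Q { }] [S [Q { }]]]]

4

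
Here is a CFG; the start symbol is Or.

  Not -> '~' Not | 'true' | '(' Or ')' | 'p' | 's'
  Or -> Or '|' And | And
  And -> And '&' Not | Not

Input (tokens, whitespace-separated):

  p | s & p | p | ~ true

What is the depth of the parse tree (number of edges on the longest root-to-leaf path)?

[Or [Or [Or [Or [And [Not p]]] | [And [And [Not s]] & [Not p]]] | [And [Not p]]] | [And [Not ~ [Not true]]]]

6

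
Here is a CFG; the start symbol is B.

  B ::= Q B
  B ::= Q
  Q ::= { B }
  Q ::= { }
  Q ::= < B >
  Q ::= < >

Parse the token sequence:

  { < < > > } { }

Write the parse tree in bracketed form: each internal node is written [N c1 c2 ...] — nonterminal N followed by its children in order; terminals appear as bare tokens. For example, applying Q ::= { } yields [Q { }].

B
Q B
{ B } B
{ Q } B
{ < B > } B
{ < Q > } B
{ < < > > } B
{ < < > > } Q
{ < < > > } { }

[B [Q { [B [Q < [B [Q < >]] >]] }] [B [Q { }]]]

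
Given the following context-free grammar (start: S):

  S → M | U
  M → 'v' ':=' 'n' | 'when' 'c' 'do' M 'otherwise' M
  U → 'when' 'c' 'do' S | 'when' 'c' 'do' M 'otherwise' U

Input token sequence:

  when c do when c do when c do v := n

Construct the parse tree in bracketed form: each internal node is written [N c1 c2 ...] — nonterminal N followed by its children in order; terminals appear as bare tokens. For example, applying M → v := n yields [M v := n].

S
U
when c do S
when c do U
when c do when c do S
when c do when c do U
when c do when c do when c do S
when c do when c do when c do M
when c do when c do when c do v := n

[S [U when c do [S [U when c do [S [U when c do [S [M v := n]]]]]]]]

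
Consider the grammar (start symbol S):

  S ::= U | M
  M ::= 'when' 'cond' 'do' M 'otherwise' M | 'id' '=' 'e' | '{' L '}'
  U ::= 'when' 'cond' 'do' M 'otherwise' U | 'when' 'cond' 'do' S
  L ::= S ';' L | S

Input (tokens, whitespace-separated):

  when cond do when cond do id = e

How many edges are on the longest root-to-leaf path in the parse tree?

6

[S [U when cond do [S [U when cond do [S [M id = e]]]]]]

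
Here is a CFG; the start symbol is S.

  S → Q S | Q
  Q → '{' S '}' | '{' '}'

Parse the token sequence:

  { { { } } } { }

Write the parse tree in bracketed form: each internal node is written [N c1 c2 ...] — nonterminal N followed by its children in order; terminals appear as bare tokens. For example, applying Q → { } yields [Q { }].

S
Q S
{ S } S
{ Q } S
{ { S } } S
{ { Q } } S
{ { { } } } S
{ { { } } } Q
{ { { } } } { }

[S [Q { [S [Q { [S [Q { }]] }]] }] [S [Q { }]]]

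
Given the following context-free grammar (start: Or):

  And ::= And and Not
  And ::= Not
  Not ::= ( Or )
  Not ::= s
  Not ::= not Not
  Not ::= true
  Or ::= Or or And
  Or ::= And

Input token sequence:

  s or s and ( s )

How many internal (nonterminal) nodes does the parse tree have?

[Or [Or [And [Not s]]] or [And [And [Not s]] and [Not ( [Or [And [Not s]]] )]]]

11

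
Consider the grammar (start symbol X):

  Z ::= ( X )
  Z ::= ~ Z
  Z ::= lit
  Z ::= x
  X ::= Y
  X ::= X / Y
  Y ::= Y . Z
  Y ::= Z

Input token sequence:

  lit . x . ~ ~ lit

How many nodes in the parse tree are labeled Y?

3

[X [Y [Y [Y [Z lit]] . [Z x]] . [Z ~ [Z ~ [Z lit]]]]]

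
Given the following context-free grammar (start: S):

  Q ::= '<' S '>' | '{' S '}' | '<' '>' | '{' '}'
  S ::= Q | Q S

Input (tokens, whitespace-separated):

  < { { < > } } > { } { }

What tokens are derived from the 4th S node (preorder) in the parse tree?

< >

[S [Q < [S [Q { [S [Q { [S [Q < >]] }]] }]] >] [S [Q { }] [S [Q { }]]]]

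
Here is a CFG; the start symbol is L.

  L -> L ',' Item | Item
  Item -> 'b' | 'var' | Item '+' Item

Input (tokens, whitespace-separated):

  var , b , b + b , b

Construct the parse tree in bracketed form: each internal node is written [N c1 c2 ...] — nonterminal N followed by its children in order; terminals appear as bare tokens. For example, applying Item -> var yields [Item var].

L
L , Item
L , Item , Item
L , Item , Item , Item
Item , Item , Item , Item
var , Item , Item , Item
var , b , Item , Item
var , b , Item + Item , Item
var , b , b + Item , Item
var , b , b + b , Item
var , b , b + b , b

[L [L [L [L [Item var]] , [Item b]] , [Item [Item b] + [Item b]]] , [Item b]]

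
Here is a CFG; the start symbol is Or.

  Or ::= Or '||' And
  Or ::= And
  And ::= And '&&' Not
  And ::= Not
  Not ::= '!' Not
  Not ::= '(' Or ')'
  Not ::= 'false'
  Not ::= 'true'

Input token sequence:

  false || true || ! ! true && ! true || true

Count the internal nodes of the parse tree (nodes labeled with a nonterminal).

[Or [Or [Or [Or [And [Not false]]] || [And [Not true]]] || [And [And [Not ! [Not ! [Not true]]]] && [Not ! [Not true]]]] || [And [Not true]]]

17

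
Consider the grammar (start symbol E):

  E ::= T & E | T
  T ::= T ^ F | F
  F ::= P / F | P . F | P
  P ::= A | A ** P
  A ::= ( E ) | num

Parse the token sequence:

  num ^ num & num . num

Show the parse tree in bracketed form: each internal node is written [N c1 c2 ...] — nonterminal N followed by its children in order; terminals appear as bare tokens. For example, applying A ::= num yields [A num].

[E [T [T [F [P [A num]]]] ^ [F [P [A num]]]] & [E [T [F [P [A num]] . [F [P [A num]]]]]]]

E
T & E
T ^ F & E
F ^ F & E
P ^ F & E
A ^ F & E
num ^ F & E
num ^ P & E
num ^ A & E
num ^ num & E
num ^ num & T
num ^ num & F
num ^ num & P . F
num ^ num & A . F
num ^ num & num . F
num ^ num & num . P
num ^ num & num . A
num ^ num & num . num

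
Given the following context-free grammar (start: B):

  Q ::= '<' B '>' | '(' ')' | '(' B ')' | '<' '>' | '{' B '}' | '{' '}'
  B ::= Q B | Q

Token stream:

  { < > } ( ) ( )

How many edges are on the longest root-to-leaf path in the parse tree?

4

[B [Q { [B [Q < >]] }] [B [Q ( )] [B [Q ( )]]]]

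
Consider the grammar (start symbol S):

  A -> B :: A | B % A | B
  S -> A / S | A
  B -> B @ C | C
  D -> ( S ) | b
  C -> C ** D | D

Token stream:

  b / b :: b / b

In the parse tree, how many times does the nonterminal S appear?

[S [A [B [C [D b]]]] / [S [A [B [C [D b]]] :: [A [B [C [D b]]]]] / [S [A [B [C [D b]]]]]]]

3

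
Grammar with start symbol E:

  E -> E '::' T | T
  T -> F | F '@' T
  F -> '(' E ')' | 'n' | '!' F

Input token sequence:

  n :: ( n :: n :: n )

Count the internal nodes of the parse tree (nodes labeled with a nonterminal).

[E [E [T [F n]]] :: [T [F ( [E [E [E [T [F n]]] :: [T [F n]]] :: [T [F n]]] )]]]

15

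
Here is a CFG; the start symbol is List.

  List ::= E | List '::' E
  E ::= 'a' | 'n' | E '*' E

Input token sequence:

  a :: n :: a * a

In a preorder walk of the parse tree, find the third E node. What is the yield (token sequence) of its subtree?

[List [List [List [E a]] :: [E n]] :: [E [E a] * [E a]]]

a * a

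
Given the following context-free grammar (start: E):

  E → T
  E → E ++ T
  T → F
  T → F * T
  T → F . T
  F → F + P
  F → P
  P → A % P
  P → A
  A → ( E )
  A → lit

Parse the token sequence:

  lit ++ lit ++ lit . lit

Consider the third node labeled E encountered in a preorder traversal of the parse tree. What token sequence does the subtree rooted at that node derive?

[E [E [E [T [F [P [A lit]]]]] ++ [T [F [P [A lit]]]]] ++ [T [F [P [A lit]]] . [T [F [P [A lit]]]]]]

lit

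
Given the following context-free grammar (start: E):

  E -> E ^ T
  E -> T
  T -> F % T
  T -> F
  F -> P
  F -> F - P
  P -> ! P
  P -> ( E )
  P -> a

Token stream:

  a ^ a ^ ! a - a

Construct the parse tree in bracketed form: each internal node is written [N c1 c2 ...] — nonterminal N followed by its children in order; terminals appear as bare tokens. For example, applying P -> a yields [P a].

E
E ^ T
E ^ T ^ T
T ^ T ^ T
F ^ T ^ T
P ^ T ^ T
a ^ T ^ T
a ^ F ^ T
a ^ P ^ T
a ^ a ^ T
a ^ a ^ F
a ^ a ^ F - P
a ^ a ^ P - P
a ^ a ^ ! P - P
a ^ a ^ ! a - P
a ^ a ^ ! a - a

[E [E [E [T [F [P a]]]] ^ [T [F [P a]]]] ^ [T [F [F [P ! [P a]]] - [P a]]]]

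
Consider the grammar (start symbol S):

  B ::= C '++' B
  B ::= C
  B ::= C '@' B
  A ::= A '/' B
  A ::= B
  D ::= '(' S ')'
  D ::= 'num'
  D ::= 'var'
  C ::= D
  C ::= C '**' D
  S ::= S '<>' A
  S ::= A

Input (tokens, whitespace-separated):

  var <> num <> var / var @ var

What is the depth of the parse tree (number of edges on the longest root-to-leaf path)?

[S [S [S [A [B [C [D var]]]]] <> [A [B [C [D num]]]]] <> [A [A [B [C [D var]]]] / [B [C [D var]] @ [B [C [D var]]]]]]

7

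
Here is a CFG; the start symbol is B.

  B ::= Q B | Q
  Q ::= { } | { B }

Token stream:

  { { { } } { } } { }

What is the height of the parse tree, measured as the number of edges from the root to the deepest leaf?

6

[B [Q { [B [Q { [B [Q { }]] }] [B [Q { }]]] }] [B [Q { }]]]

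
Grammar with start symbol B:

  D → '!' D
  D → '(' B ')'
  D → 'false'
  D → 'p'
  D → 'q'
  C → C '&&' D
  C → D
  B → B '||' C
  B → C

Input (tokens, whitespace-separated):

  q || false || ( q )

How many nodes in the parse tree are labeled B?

[B [B [B [C [D q]]] || [C [D false]]] || [C [D ( [B [C [D q]]] )]]]

4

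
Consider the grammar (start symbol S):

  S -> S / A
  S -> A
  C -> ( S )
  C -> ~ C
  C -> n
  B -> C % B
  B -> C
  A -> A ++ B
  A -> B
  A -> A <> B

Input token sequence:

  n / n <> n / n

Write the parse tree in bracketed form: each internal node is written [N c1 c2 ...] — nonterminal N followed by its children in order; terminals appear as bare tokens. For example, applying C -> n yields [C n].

S
S / A
S / A / A
A / A / A
B / A / A
C / A / A
n / A / A
n / A <> B / A
n / B <> B / A
n / C <> B / A
n / n <> B / A
n / n <> C / A
n / n <> n / A
n / n <> n / B
n / n <> n / C
n / n <> n / n

[S [S [S [A [B [C n]]]] / [A [A [B [C n]]] <> [B [C n]]]] / [A [B [C n]]]]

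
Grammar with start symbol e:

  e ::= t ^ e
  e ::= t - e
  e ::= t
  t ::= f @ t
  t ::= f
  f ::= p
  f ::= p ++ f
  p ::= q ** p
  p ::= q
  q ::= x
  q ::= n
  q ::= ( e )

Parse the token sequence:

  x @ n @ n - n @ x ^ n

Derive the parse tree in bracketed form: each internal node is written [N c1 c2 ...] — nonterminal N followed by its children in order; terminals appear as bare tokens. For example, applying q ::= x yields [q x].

[e [t [f [p [q x]]] @ [t [f [p [q n]]] @ [t [f [p [q n]]]]]] - [e [t [f [p [q n]]] @ [t [f [p [q x]]]]] ^ [e [t [f [p [q n]]]]]]]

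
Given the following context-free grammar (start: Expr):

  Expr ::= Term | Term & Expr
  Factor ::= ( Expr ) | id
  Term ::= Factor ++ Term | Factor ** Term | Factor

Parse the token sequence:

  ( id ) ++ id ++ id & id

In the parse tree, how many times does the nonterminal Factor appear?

[Expr [Term [Factor ( [Expr [Term [Factor id]]] )] ++ [Term [Factor id] ++ [Term [Factor id]]]] & [Expr [Term [Factor id]]]]

5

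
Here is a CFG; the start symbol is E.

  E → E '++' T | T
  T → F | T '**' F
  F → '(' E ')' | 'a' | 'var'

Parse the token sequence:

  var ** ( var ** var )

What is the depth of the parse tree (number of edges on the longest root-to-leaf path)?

7

[E [T [T [F var]] ** [F ( [E [T [T [F var]] ** [F var]]] )]]]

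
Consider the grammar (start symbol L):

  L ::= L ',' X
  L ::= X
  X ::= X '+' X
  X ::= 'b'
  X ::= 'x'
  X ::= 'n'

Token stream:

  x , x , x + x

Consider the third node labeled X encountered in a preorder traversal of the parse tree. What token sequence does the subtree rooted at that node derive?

x + x

[L [L [L [X x]] , [X x]] , [X [X x] + [X x]]]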